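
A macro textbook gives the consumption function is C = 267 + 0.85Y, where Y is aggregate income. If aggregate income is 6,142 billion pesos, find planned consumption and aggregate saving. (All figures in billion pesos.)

C = 267 + 0.85(6142) = 267 + 5220.7 = 5487.7
S = Y − C = 6142 − 5487.7 = 654.3

C = 5487.7; S = 654.3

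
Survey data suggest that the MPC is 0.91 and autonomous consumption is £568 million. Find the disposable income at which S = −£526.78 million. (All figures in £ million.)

Y = 458

S = Y − C = -568 + 0.09Y
-568 + 0.09Y = -526.78, so 0.09Y = 41.22 and Y = 458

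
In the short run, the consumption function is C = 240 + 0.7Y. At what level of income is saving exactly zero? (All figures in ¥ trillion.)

Y = 800

At break-even, C = Y: 240 + 0.7Y = Y
0.3Y = 240, so Y = 240/0.3 = 800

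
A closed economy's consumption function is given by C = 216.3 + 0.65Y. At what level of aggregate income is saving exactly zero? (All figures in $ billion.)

At break-even, C = Y: 216.3 + 0.65Y = Y
0.35Y = 216.3, so Y = 216.3/0.35 = 618

Y = 618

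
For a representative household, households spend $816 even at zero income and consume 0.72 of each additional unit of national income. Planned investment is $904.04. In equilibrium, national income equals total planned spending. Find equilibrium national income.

Y = C + I = 816 + 0.72Y + 904.04
Y − 0.72Y = 1720.04
0.28Y = 1720.04, so Y = 1720.04/0.28 = 6143

Y = 6143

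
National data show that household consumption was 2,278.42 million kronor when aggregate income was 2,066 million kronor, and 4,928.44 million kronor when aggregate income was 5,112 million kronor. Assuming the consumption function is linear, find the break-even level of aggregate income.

MPC = (4928.44 − 2278.42)/(5112 − 2066) = 2650.02/3046 = 0.87
a = 2278.42 − 0.87(2066) = 2278.42 − 1797.42 = 481
Break-even: Y = a/(1−MPC) = 481/0.13 = 3700

Y = 3700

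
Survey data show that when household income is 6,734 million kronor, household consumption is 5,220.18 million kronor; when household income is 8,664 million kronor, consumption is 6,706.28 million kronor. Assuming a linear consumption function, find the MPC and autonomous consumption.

MPC = ΔC/ΔY = (6706.28 − 5220.18)/(8664 − 6734) = 1486.1/1930 = 0.77
a = C − MPC·Y = 5220.18 − 0.77(6734) = 5220.18 − 5185.18 = 35

MPC = 0.77; a = 35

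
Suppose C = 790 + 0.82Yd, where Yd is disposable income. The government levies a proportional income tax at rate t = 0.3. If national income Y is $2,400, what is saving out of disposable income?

S = -487.6

Yd = (1 − 0.3)(2400) = 0.7(2400) = 1680
C = 790 + 0.82(1680) = 790 + 1377.6 = 2167.6
S = Yd − C = 1680 − 2167.6 = -487.6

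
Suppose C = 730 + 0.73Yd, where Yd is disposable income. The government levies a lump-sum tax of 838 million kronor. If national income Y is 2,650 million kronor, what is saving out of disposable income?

Yd = Y − T = 2650 − 838 = 1812
C = 730 + 0.73(1812) = 730 + 1322.76 = 2052.76
S = Yd − C = 1812 − 2052.76 = -240.76

S = -240.76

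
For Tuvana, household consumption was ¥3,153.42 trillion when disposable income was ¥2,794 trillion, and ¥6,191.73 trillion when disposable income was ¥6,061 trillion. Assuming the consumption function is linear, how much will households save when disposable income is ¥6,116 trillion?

S = -126.88

MPC = (6191.73 − 3153.42)/(6061 − 2794) = 3038.31/3267 = 0.93
a = 3153.42 − 0.93(2794) = 3153.42 − 2598.42 = 555
C = 555 + 0.93(6116) = 6242.88
S = 6116 − 6242.88 = -126.88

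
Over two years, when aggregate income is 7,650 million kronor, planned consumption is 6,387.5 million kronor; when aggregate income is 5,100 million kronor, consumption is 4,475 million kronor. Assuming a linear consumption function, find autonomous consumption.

a = 650

MPC = ΔC/ΔY = (6387.5 − 4475)/(7650 − 5100) = 1912.5/2550 = 0.75
a = C − MPC·Y = 4475 − 0.75(5100) = 4475 − 3825 = 650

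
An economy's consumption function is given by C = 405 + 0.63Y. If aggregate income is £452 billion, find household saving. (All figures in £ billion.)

S = -237.76

C = 405 + 0.63(452) = 405 + 284.76 = 689.76
S = Y − C = 452 − 689.76 = -237.76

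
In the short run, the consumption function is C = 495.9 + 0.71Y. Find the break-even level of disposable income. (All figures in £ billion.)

At break-even, C = Y: 495.9 + 0.71Y = Y
0.29Y = 495.9, so Y = 495.9/0.29 = 1710

Y = 1710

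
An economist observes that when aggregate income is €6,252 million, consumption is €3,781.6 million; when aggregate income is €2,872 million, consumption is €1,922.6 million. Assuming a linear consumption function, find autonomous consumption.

a = 343

MPC = ΔC/ΔY = (3781.6 − 1922.6)/(6252 − 2872) = 1859/3380 = 0.55
a = C − MPC·Y = 1922.6 − 0.55(2872) = 1922.6 − 1579.6 = 343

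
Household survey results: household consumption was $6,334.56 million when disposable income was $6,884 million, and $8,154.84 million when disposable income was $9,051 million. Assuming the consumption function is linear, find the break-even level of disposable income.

Y = 3450

MPC = (8154.84 − 6334.56)/(9051 − 6884) = 1820.28/2167 = 0.84
a = 6334.56 − 0.84(6884) = 6334.56 − 5782.56 = 552
Break-even: Y = a/(1−MPC) = 552/0.16 = 3450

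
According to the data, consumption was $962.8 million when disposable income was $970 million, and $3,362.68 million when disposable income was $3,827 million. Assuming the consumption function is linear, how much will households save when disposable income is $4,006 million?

MPC = (3362.68 − 962.8)/(3827 − 970) = 2399.88/2857 = 0.84
a = 962.8 − 0.84(970) = 962.8 − 814.8 = 148
C = 148 + 0.84(4006) = 3513.04
S = 4006 − 3513.04 = 492.96

S = 492.96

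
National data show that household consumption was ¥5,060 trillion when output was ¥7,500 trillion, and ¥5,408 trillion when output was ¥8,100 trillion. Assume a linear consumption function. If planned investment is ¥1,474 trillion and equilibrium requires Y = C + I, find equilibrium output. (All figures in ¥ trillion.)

Y = 5200

MPC = (5408 − 5060)/(8100 − 7500) = 348/600 = 0.58
a = 5060 − 0.58(7500) = 710
Equilibrium: Y = 710 + 0.58Y + 1474
0.42Y = 2184, so Y = 2184/0.42 = 5200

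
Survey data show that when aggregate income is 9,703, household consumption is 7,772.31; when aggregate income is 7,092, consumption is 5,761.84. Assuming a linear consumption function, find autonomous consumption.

a = 301

MPC = ΔC/ΔY = (7772.31 − 5761.84)/(9703 − 7092) = 2010.47/2611 = 0.77
a = C − MPC·Y = 5761.84 − 0.77(7092) = 5761.84 − 5460.84 = 301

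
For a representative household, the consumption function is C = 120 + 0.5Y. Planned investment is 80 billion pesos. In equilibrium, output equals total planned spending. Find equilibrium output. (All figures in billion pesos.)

Y = C + I = 120 + 0.5Y + 80
Y − 0.5Y = 200
0.5Y = 200, so Y = 200/0.5 = 400

Y = 400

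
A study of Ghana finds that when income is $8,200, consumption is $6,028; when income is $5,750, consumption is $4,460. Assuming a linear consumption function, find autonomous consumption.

MPC = ΔC/ΔY = (6028 − 4460)/(8200 − 5750) = 1568/2450 = 0.64
a = C − MPC·Y = 4460 − 0.64(5750) = 4460 − 3680 = 780

a = 780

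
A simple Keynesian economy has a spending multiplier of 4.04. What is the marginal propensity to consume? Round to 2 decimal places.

k = 1/(1 − MPC), so 1 − MPC = 1/k = 1/4.04 = 0.2475
MPC = 1 − 0.2475 = 0.75

MPC = 0.75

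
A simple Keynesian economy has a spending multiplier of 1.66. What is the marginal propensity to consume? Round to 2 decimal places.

MPC = 0.40

k = 1/(1 − MPC), so 1 − MPC = 1/k = 1/1.66 = 0.6024
MPC = 1 − 0.6024 = 0.40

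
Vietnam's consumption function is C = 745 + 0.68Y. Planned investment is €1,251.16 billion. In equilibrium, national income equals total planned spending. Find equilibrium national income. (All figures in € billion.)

Y = 6238

Y = C + I = 745 + 0.68Y + 1251.16
Y − 0.68Y = 1996.16
0.32Y = 1996.16, so Y = 1996.16/0.32 = 6238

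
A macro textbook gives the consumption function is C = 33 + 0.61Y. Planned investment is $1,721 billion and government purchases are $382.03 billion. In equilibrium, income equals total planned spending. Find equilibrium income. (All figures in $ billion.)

Y = 5477

Y = C + I + G = 33 + 0.61Y + 1721 + 382.03
Y − 0.61Y = 2136.03
0.39Y = 2136.03, so Y = 2136.03/0.39 = 5477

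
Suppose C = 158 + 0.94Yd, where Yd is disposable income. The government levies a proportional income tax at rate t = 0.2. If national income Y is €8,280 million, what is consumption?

C = 6384.56

Yd = (1 − 0.2)(8280) = 0.8(8280) = 6624
C = 158 + 0.94(6624) = 158 + 6226.56 = 6384.56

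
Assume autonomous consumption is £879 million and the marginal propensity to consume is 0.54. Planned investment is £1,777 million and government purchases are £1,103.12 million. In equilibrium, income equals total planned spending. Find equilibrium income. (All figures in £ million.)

Y = 8172

Y = C + I + G = 879 + 0.54Y + 1777 + 1103.12
Y − 0.54Y = 3759.12
0.46Y = 3759.12, so Y = 3759.12/0.46 = 8172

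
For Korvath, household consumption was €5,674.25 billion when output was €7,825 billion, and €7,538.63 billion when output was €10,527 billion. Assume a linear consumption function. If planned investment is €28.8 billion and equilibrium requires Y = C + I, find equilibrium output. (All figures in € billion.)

Y = 980

MPC = (7538.63 − 5674.25)/(10527 − 7825) = 1864.38/2702 = 0.69
a = 5674.25 − 0.69(7825) = 275
Equilibrium: Y = 275 + 0.69Y + 28.8
0.31Y = 303.8, so Y = 303.8/0.31 = 980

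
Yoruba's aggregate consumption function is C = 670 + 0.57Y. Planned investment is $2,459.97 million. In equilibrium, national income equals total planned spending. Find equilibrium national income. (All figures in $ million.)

Y = C + I = 670 + 0.57Y + 2459.97
Y − 0.57Y = 3129.97
0.43Y = 3129.97, so Y = 3129.97/0.43 = 7279

Y = 7279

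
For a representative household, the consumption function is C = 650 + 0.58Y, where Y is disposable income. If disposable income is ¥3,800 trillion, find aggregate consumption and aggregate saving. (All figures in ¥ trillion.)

C = 650 + 0.58(3800) = 650 + 2204 = 2854
S = Y − C = 3800 − 2854 = 946

C = 2854; S = 946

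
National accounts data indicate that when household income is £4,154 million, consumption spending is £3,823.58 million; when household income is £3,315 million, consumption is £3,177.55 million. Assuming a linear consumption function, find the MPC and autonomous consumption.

MPC = ΔC/ΔY = (3823.58 − 3177.55)/(4154 − 3315) = 646.03/839 = 0.77
a = C − MPC·Y = 3177.55 − 0.77(3315) = 3177.55 − 2552.55 = 625

MPC = 0.77; a = 625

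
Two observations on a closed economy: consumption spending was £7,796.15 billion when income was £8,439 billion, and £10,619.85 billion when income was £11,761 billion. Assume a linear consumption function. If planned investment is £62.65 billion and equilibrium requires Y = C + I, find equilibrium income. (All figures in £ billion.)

MPC = (10619.85 − 7796.15)/(11761 − 8439) = 2823.7/3322 = 0.85
a = 7796.15 − 0.85(8439) = 623
Equilibrium: Y = 623 + 0.85Y + 62.65
0.15Y = 685.65, so Y = 685.65/0.15 = 4571

Y = 4571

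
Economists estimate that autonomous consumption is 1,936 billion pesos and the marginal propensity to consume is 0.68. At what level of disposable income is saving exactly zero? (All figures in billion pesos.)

Y = 6050

At break-even, C = Y: 1936 + 0.68Y = Y
0.32Y = 1936, so Y = 1936/0.32 = 6050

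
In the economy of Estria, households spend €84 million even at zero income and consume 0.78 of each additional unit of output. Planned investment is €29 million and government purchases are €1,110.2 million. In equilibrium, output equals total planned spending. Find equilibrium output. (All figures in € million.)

Y = C + I + G = 84 + 0.78Y + 29 + 1110.2
Y − 0.78Y = 1223.2
0.22Y = 1223.2, so Y = 1223.2/0.22 = 5560

Y = 5560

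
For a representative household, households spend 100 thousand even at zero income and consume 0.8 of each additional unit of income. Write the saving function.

S = Y − C = Y − (100 + 0.8Y) = -100 + (1 − 0.8)Y

S = -100 + 0.2Y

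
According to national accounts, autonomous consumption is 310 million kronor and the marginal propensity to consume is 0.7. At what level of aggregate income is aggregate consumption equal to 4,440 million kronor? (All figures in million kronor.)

Y = 5900

310 + 0.7Y = 4440
0.7Y = 4130, so Y = 4130/0.7 = 5900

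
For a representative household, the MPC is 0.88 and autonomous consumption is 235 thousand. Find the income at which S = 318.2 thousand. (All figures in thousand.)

Y = 4610

S = Y − C = -235 + 0.12Y
-235 + 0.12Y = 318.2, so 0.12Y = 553.2 and Y = 4610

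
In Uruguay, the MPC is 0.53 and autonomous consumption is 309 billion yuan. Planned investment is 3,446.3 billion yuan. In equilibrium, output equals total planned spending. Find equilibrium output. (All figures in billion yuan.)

Y = C + I = 309 + 0.53Y + 3446.3
Y − 0.53Y = 3755.3
0.47Y = 3755.3, so Y = 3755.3/0.47 = 7990

Y = 7990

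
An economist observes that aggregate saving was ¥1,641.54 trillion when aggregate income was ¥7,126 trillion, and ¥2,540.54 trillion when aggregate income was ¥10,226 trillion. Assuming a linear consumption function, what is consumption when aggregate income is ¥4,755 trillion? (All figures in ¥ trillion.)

C = 3801.05

MPS = ΔS/ΔY = (2540.54 − 1641.54)/(10226 − 7126) = 899/3100 = 0.29
MPC = 1 − MPS = 0.71
Autonomous saving = 1641.54 − 0.29(7126) = -425, so a = 425
C = 425 + 0.71(4755) = 425 + 3376.05 = 3801.05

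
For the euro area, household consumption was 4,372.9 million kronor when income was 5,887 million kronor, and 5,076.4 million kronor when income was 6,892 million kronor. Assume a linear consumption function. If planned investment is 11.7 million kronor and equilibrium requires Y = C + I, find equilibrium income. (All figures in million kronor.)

MPC = (5076.4 − 4372.9)/(6892 − 5887) = 703.5/1005 = 0.7
a = 4372.9 − 0.7(5887) = 252
Equilibrium: Y = 252 + 0.7Y + 11.7
0.3Y = 263.7, so Y = 263.7/0.3 = 879

Y = 879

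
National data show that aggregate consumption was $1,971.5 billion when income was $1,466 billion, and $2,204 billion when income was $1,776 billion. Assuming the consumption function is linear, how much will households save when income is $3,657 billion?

MPC = (2204 − 1971.5)/(1776 − 1466) = 232.5/310 = 0.75
a = 1971.5 − 0.75(1466) = 1971.5 − 1099.5 = 872
C = 872 + 0.75(3657) = 3614.75
S = 3657 − 3614.75 = 42.25

S = 42.25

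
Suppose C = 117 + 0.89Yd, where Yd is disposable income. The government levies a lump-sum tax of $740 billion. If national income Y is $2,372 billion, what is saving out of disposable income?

Yd = Y − T = 2372 − 740 = 1632
C = 117 + 0.89(1632) = 117 + 1452.48 = 1569.48
S = Yd − C = 1632 − 1569.48 = 62.52

S = 62.52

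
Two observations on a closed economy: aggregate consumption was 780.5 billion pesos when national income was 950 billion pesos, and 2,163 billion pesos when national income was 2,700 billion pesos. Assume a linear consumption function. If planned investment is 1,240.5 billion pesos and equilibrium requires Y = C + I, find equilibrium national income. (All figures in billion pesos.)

MPC = (2163 − 780.5)/(2700 − 950) = 1382.5/1750 = 0.79
a = 780.5 − 0.79(950) = 30
Equilibrium: Y = 30 + 0.79Y + 1240.5
0.21Y = 1270.5, so Y = 1270.5/0.21 = 6050

Y = 6050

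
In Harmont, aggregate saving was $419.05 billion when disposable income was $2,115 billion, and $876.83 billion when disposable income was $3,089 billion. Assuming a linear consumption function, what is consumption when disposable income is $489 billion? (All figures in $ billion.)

C = 834.17

MPS = ΔS/ΔY = (876.83 − 419.05)/(3089 − 2115) = 457.78/974 = 0.47
MPC = 1 − MPS = 0.53
Autonomous saving = 419.05 − 0.47(2115) = -575, so a = 575
C = 575 + 0.53(489) = 575 + 259.17 = 834.17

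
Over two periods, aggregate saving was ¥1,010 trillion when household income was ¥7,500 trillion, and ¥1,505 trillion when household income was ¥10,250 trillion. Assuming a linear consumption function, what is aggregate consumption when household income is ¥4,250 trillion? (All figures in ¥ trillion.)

C = 3825

MPS = ΔS/ΔY = (1505 − 1010)/(10250 − 7500) = 495/2750 = 0.18
MPC = 1 − MPS = 0.82
Autonomous saving = 1010 − 0.18(7500) = -340, so a = 340
C = 340 + 0.82(4250) = 340 + 3485 = 3825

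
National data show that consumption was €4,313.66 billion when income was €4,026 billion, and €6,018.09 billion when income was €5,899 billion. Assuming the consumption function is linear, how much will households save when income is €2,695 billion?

MPC = (6018.09 − 4313.66)/(5899 − 4026) = 1704.43/1873 = 0.91
a = 4313.66 − 0.91(4026) = 4313.66 − 3663.66 = 650
C = 650 + 0.91(2695) = 3102.45
S = 2695 − 3102.45 = -407.45

S = -407.45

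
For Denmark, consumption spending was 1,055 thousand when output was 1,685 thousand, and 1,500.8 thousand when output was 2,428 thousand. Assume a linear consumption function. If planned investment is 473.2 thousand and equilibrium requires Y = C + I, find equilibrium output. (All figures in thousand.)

MPC = (1500.8 − 1055)/(2428 − 1685) = 445.8/743 = 0.6
a = 1055 − 0.6(1685) = 44
Equilibrium: Y = 44 + 0.6Y + 473.2
0.4Y = 517.2, so Y = 517.2/0.4 = 1293

Y = 1293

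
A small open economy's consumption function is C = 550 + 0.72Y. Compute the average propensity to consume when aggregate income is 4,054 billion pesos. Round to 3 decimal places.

C = 550 + 0.72(4054) = 3468.88
APC = C/Y = 3468.88/4054 = 0.856

APC = 0.856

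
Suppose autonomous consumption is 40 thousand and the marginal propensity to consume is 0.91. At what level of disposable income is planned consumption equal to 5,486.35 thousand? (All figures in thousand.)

40 + 0.91Y = 5486.35
0.91Y = 5446.35, so Y = 5446.35/0.91 = 5985

Y = 5985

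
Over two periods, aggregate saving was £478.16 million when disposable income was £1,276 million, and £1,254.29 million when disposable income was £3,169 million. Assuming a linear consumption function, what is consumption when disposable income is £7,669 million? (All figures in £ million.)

C = 4569.71

MPS = ΔS/ΔY = (1254.29 − 478.16)/(3169 − 1276) = 776.13/1893 = 0.41
MPC = 1 − MPS = 0.59
Autonomous saving = 478.16 − 0.41(1276) = -45, so a = 45
C = 45 + 0.59(7669) = 45 + 4524.71 = 4569.71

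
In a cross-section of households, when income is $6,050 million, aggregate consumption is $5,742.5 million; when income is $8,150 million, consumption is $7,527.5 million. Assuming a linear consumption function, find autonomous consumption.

MPC = ΔC/ΔY = (7527.5 − 5742.5)/(8150 − 6050) = 1785/2100 = 0.85
a = C − MPC·Y = 5742.5 − 0.85(6050) = 5742.5 − 5142.5 = 600

a = 600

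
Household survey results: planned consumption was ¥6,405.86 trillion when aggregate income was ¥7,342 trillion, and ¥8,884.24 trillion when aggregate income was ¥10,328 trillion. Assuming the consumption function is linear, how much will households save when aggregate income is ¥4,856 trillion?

S = 513.52

MPC = (8884.24 − 6405.86)/(10328 − 7342) = 2478.38/2986 = 0.83
a = 6405.86 − 0.83(7342) = 6405.86 − 6093.86 = 312
C = 312 + 0.83(4856) = 4342.48
S = 4856 − 4342.48 = 513.52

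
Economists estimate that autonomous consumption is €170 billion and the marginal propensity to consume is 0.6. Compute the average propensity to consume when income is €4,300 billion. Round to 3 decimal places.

C = 170 + 0.6(4300) = 2750
APC = C/Y = 2750/4300 = 0.640

APC = 0.640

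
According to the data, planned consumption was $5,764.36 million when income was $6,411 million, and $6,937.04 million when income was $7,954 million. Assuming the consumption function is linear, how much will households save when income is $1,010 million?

MPC = (6937.04 − 5764.36)/(7954 − 6411) = 1172.68/1543 = 0.76
a = 5764.36 − 0.76(6411) = 5764.36 − 4872.36 = 892
C = 892 + 0.76(1010) = 1659.6
S = 1010 − 1659.6 = -649.6

S = -649.6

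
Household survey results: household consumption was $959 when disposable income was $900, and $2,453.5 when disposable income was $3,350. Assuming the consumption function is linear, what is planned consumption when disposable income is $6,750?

MPC = (2453.5 − 959)/(3350 − 900) = 1494.5/2450 = 0.61
a = 959 − 0.61(900) = 959 − 549 = 410
C = 410 + 0.61(6750) = 410 + 4117.5 = 4527.5

C = 4527.5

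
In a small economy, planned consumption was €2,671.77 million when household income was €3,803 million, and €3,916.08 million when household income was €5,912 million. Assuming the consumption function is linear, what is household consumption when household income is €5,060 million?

C = 3413.4

MPC = (3916.08 − 2671.77)/(5912 − 3803) = 1244.31/2109 = 0.59
a = 2671.77 − 0.59(3803) = 2671.77 − 2243.77 = 428
C = 428 + 0.59(5060) = 428 + 2985.4 = 3413.4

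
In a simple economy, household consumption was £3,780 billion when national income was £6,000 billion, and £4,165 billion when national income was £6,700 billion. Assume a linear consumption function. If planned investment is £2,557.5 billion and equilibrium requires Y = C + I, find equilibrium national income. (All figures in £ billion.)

MPC = (4165 − 3780)/(6700 − 6000) = 385/700 = 0.55
a = 3780 − 0.55(6000) = 480
Equilibrium: Y = 480 + 0.55Y + 2557.5
0.45Y = 3037.5, so Y = 3037.5/0.45 = 6750

Y = 6750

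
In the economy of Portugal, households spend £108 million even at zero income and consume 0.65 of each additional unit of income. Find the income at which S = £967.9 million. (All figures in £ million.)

S = Y − C = -108 + 0.35Y
-108 + 0.35Y = 967.9, so 0.35Y = 1075.9 and Y = 3074

Y = 3074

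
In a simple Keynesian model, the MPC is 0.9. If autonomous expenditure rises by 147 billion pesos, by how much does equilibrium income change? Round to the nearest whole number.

ΔY ≈ 1470

The multiplier is 1/(1 − MPC) = 1/0.1.
ΔY = 147/0.1 = 1470.00 ≈ 1470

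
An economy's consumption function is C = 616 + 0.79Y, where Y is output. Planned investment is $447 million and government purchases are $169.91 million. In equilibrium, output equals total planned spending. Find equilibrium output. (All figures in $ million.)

Y = 5871

Y = C + I + G = 616 + 0.79Y + 447 + 169.91
Y − 0.79Y = 1232.91
0.21Y = 1232.91, so Y = 1232.91/0.21 = 5871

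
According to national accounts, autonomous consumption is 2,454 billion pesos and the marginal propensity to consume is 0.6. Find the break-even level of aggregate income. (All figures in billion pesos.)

Y = 6135

At break-even, C = Y: 2454 + 0.6Y = Y
0.4Y = 2454, so Y = 2454/0.4 = 6135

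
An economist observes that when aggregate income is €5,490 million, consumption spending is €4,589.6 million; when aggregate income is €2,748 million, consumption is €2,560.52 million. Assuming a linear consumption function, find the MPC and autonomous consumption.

MPC = 0.74; a = 527

MPC = ΔC/ΔY = (4589.6 − 2560.52)/(5490 − 2748) = 2029.08/2742 = 0.74
a = C − MPC·Y = 2560.52 − 0.74(2748) = 2560.52 − 2033.52 = 527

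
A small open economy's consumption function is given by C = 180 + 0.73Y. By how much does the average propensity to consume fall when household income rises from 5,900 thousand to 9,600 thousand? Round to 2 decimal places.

At Y = 5900: C = 180 + 0.73(5900) = 4487, APC = 4487/5900 = 0.761
At Y = 9600: C = 7188, APC = 7188/9600 = 0.749
Fall in APC = 0.761 − 0.749 = 0.012 ≈ 0.01

ΔAPC = 0.01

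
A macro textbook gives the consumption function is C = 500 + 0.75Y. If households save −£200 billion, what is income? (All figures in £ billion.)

S = Y − C = -500 + 0.25Y
-500 + 0.25Y = -200, so 0.25Y = 300 and Y = 1200

Y = 1200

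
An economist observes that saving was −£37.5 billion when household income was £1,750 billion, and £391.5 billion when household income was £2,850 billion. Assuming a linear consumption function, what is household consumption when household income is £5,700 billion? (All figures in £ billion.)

C = 4197

MPS = ΔS/ΔY = (391.5 − (-37.5))/(2850 − 1750) = 429/1100 = 0.39
MPC = 1 − MPS = 0.61
Autonomous saving = -37.5 − 0.39(1750) = -720, so a = 720
C = 720 + 0.61(5700) = 720 + 3477 = 4197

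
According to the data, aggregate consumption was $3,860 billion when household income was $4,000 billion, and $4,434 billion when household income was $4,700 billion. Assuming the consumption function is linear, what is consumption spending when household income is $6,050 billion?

MPC = (4434 − 3860)/(4700 − 4000) = 574/700 = 0.82
a = 3860 − 0.82(4000) = 3860 − 3280 = 580
C = 580 + 0.82(6050) = 580 + 4961 = 5541

C = 5541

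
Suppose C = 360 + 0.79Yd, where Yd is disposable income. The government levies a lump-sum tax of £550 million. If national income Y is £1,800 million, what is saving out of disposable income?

Yd = Y − T = 1800 − 550 = 1250
C = 360 + 0.79(1250) = 360 + 987.5 = 1347.5
S = Yd − C = 1250 − 1347.5 = -97.5

S = -97.5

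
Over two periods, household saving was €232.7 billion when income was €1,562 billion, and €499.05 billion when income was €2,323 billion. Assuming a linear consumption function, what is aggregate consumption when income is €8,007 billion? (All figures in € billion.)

C = 5518.55

MPS = ΔS/ΔY = (499.05 − 232.7)/(2323 − 1562) = 266.35/761 = 0.35
MPC = 1 − MPS = 0.65
Autonomous saving = 232.7 − 0.35(1562) = -314, so a = 314
C = 314 + 0.65(8007) = 314 + 5204.55 = 5518.55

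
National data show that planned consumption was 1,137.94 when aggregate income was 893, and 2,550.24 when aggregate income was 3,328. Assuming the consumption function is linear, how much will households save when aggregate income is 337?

MPC = (2550.24 − 1137.94)/(3328 − 893) = 1412.3/2435 = 0.58
a = 1137.94 − 0.58(893) = 1137.94 − 517.94 = 620
C = 620 + 0.58(337) = 815.46
S = 337 − 815.46 = -478.46

S = -478.46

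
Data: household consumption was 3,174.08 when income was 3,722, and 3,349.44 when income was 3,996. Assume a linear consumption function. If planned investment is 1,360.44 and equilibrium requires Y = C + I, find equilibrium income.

MPC = (3349.44 − 3174.08)/(3996 − 3722) = 175.36/274 = 0.64
a = 3174.08 − 0.64(3722) = 792
Equilibrium: Y = 792 + 0.64Y + 1360.44
0.36Y = 2152.44, so Y = 2152.44/0.36 = 5979

Y = 5979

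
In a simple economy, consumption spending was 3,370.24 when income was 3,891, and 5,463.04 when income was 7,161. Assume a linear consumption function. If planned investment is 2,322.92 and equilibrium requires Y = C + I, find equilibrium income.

MPC = (5463.04 − 3370.24)/(7161 − 3891) = 2092.8/3270 = 0.64
a = 3370.24 − 0.64(3891) = 880
Equilibrium: Y = 880 + 0.64Y + 2322.92
0.36Y = 3202.92, so Y = 3202.92/0.36 = 8897

Y = 8897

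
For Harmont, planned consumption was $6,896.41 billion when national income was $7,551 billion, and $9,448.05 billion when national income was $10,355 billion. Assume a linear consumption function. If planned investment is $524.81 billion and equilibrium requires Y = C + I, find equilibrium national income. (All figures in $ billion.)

MPC = (9448.05 − 6896.41)/(10355 − 7551) = 2551.64/2804 = 0.91
a = 6896.41 − 0.91(7551) = 25
Equilibrium: Y = 25 + 0.91Y + 524.81
0.09Y = 549.81, so Y = 549.81/0.09 = 6109

Y = 6109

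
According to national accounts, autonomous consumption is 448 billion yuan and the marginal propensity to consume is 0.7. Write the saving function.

S = -448 + 0.3Y

S = Y − C = Y − (448 + 0.7Y) = -448 + (1 − 0.7)Y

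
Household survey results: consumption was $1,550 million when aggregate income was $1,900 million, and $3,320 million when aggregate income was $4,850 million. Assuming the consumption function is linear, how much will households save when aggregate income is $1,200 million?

S = 70

MPC = (3320 − 1550)/(4850 − 1900) = 1770/2950 = 0.6
a = 1550 − 0.6(1900) = 1550 − 1140 = 410
C = 410 + 0.6(1200) = 1130
S = 1200 − 1130 = 70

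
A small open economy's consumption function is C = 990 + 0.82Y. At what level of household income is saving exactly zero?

Y = 5500

At break-even, C = Y: 990 + 0.82Y = Y
0.18Y = 990, so Y = 990/0.18 = 5500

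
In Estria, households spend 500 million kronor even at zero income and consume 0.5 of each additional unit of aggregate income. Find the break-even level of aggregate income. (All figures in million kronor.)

At break-even, C = Y: 500 + 0.5Y = Y
0.5Y = 500, so Y = 500/0.5 = 1000

Y = 1000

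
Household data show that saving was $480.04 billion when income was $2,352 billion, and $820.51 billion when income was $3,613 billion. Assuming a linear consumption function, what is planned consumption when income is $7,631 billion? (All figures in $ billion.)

C = 5725.63

MPS = ΔS/ΔY = (820.51 − 480.04)/(3613 − 2352) = 340.47/1261 = 0.27
MPC = 1 − MPS = 0.73
Autonomous saving = 480.04 − 0.27(2352) = -155, so a = 155
C = 155 + 0.73(7631) = 155 + 5570.63 = 5725.63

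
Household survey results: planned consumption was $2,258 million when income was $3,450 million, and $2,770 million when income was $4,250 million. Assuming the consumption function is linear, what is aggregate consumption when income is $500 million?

MPC = (2770 − 2258)/(4250 − 3450) = 512/800 = 0.64
a = 2258 − 0.64(3450) = 2258 − 2208 = 50
C = 50 + 0.64(500) = 50 + 320 = 370

C = 370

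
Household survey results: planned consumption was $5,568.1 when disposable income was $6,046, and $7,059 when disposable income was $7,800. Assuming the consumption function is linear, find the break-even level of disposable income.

MPC = (7059 − 5568.1)/(7800 − 6046) = 1490.9/1754 = 0.85
a = 5568.1 − 0.85(6046) = 5568.1 − 5139.1 = 429
Break-even: Y = a/(1−MPC) = 429/0.15 = 2860

Y = 2860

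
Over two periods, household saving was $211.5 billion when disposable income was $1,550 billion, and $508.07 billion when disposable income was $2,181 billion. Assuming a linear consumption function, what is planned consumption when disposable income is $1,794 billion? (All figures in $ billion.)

MPS = ΔS/ΔY = (508.07 − 211.5)/(2181 − 1550) = 296.57/631 = 0.47
MPC = 1 − MPS = 0.53
Autonomous saving = 211.5 − 0.47(1550) = -517, so a = 517
C = 517 + 0.53(1794) = 517 + 950.82 = 1467.82

C = 1467.82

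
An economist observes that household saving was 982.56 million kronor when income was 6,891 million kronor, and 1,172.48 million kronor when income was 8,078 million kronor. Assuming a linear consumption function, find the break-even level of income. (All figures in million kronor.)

MPS = ΔS/ΔY = (1172.48 − 982.56)/(8078 − 6891) = 189.92/1187 = 0.16
MPC = 1 − MPS = 0.84
From S(6891) = 982.56: −a + 0.16(6891) = 982.56, so a = 1102.56 − 982.56 = 120
Break-even (S = 0): Y = a/MPS = 120/0.16 = 750

Y = 750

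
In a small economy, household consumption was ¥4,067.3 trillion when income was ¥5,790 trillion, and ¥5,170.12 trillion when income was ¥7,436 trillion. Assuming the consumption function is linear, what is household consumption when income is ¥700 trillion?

C = 657

MPC = (5170.12 − 4067.3)/(7436 − 5790) = 1102.82/1646 = 0.67
a = 4067.3 − 0.67(5790) = 4067.3 − 3879.3 = 188
C = 188 + 0.67(700) = 188 + 469 = 657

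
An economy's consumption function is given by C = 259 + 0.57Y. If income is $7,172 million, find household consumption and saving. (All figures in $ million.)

C = 4347.04; S = 2824.96

C = 259 + 0.57(7172) = 259 + 4088.04 = 4347.04
S = Y − C = 7172 − 4347.04 = 2824.96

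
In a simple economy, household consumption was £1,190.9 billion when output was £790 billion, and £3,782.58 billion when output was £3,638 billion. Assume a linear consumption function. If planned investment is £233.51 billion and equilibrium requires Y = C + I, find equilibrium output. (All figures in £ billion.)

MPC = (3782.58 − 1190.9)/(3638 − 790) = 2591.68/2848 = 0.91
a = 1190.9 − 0.91(790) = 472
Equilibrium: Y = 472 + 0.91Y + 233.51
0.09Y = 705.51, so Y = 705.51/0.09 = 7839

Y = 7839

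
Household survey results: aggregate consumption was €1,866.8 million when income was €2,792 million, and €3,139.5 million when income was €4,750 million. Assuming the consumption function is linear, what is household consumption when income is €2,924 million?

MPC = (3139.5 − 1866.8)/(4750 − 2792) = 1272.7/1958 = 0.65
a = 1866.8 − 0.65(2792) = 1866.8 − 1814.8 = 52
C = 52 + 0.65(2924) = 52 + 1900.6 = 1952.6

C = 1952.6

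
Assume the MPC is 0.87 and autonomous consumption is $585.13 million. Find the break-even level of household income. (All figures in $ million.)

At break-even, C = Y: 585.13 + 0.87Y = Y
0.13Y = 585.13, so Y = 585.13/0.13 = 4501

Y = 4501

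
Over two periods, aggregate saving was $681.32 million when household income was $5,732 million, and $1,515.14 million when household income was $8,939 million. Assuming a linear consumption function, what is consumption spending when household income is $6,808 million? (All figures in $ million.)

C = 5846.92

MPS = ΔS/ΔY = (1515.14 − 681.32)/(8939 − 5732) = 833.82/3207 = 0.26
MPC = 1 − MPS = 0.74
Autonomous saving = 681.32 − 0.26(5732) = -809, so a = 809
C = 809 + 0.74(6808) = 809 + 5037.92 = 5846.92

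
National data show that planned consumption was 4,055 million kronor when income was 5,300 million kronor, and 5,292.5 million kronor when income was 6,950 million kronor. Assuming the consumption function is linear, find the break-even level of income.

Y = 320

MPC = (5292.5 − 4055)/(6950 − 5300) = 1237.5/1650 = 0.75
a = 4055 − 0.75(5300) = 4055 − 3975 = 80
Break-even: Y = a/(1−MPC) = 80/0.25 = 320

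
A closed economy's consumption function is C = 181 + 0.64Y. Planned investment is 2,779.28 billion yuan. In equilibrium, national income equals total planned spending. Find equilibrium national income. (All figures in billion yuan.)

Y = C + I = 181 + 0.64Y + 2779.28
Y − 0.64Y = 2960.28
0.36Y = 2960.28, so Y = 2960.28/0.36 = 8223

Y = 8223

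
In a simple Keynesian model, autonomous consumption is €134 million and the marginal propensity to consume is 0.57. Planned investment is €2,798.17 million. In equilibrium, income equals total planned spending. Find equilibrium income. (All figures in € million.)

Y = 6819

Y = C + I = 134 + 0.57Y + 2798.17
Y − 0.57Y = 2932.17
0.43Y = 2932.17, so Y = 2932.17/0.43 = 6819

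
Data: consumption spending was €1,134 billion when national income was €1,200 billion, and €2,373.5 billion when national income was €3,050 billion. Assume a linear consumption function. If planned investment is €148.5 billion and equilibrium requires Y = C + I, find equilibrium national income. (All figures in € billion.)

MPC = (2373.5 − 1134)/(3050 − 1200) = 1239.5/1850 = 0.67
a = 1134 − 0.67(1200) = 330
Equilibrium: Y = 330 + 0.67Y + 148.5
0.33Y = 478.5, so Y = 478.5/0.33 = 1450

Y = 1450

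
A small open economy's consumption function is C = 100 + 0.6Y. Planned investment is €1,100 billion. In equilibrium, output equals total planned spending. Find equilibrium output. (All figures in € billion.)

Y = 3000

Y = C + I = 100 + 0.6Y + 1100
Y − 0.6Y = 1200
0.4Y = 1200, so Y = 1200/0.4 = 3000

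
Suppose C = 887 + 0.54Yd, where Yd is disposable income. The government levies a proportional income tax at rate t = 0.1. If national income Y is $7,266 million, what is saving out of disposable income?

S = 2121.124

Yd = (1 − 0.1)(7266) = 0.9(7266) = 6539.4
C = 887 + 0.54(6539.4) = 887 + 3531.276 = 4418.276
S = Yd − C = 6539.4 − 4418.276 = 2121.124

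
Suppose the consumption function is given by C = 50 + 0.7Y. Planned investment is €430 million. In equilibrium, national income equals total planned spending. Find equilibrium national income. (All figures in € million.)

Y = 1600

Y = C + I = 50 + 0.7Y + 430
Y − 0.7Y = 480
0.3Y = 480, so Y = 480/0.3 = 1600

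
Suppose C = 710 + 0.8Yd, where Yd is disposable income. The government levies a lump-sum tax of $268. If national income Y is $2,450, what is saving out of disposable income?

S = -273.6

Yd = Y − T = 2450 − 268 = 2182
C = 710 + 0.8(2182) = 710 + 1745.6 = 2455.6
S = Yd − C = 2182 − 2455.6 = -273.6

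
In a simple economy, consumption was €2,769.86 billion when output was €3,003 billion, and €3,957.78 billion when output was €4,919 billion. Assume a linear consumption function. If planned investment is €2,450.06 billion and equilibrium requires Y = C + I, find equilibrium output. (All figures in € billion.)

Y = 8837

MPC = (3957.78 − 2769.86)/(4919 − 3003) = 1187.92/1916 = 0.62
a = 2769.86 − 0.62(3003) = 908
Equilibrium: Y = 908 + 0.62Y + 2450.06
0.38Y = 3358.06, so Y = 3358.06/0.38 = 8837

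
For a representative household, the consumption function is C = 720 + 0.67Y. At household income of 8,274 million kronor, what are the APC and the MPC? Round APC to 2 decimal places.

APC = 0.76; MPC = 0.67

MPC = 0.67 (the slope of the consumption function)
C = 720 + 0.67(8274) = 6263.58, so APC = 6263.58/8274 = 0.76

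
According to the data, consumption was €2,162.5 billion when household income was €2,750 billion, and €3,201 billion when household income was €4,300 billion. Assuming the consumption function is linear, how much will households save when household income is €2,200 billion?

MPC = (3201 − 2162.5)/(4300 − 2750) = 1038.5/1550 = 0.67
a = 2162.5 − 0.67(2750) = 2162.5 − 1842.5 = 320
C = 320 + 0.67(2200) = 1794
S = 2200 − 1794 = 406

S = 406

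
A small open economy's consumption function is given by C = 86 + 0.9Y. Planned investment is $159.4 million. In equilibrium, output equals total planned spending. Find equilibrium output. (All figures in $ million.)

Y = C + I = 86 + 0.9Y + 159.4
Y − 0.9Y = 245.4
0.1Y = 245.4, so Y = 245.4/0.1 = 2454

Y = 2454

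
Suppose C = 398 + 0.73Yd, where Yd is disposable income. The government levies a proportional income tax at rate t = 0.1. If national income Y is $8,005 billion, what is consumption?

C = 5657.285

Yd = (1 − 0.1)(8005) = 0.9(8005) = 7204.5
C = 398 + 0.73(7204.5) = 398 + 5259.285 = 5657.285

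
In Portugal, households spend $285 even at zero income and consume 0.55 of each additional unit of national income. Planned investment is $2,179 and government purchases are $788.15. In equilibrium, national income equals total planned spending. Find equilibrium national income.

Y = 7227

Y = C + I + G = 285 + 0.55Y + 2179 + 788.15
Y − 0.55Y = 3252.15
0.45Y = 3252.15, so Y = 3252.15/0.45 = 7227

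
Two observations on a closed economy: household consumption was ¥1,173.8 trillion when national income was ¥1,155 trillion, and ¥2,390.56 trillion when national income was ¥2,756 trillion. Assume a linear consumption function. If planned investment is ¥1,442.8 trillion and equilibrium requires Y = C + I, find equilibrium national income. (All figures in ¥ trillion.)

Y = 7245

MPC = (2390.56 − 1173.8)/(2756 − 1155) = 1216.76/1601 = 0.76
a = 1173.8 − 0.76(1155) = 296
Equilibrium: Y = 296 + 0.76Y + 1442.8
0.24Y = 1738.8, so Y = 1738.8/0.24 = 7245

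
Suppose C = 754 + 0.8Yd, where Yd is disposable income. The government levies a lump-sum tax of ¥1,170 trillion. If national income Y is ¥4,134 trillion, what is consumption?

Yd = Y − T = 4134 − 1170 = 2964
C = 754 + 0.8(2964) = 754 + 2371.2 = 3125.2

C = 3125.2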